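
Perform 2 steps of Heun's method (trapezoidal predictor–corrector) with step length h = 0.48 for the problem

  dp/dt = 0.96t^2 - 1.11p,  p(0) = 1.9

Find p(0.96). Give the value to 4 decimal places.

0.9745

Heun: k1 = f(t_n, p_n); k2 = f(t_n + h, p_n + h·k1); p_{n+1} = p_n + (h/2)·(k1 + k2).
t=0.000000, p=1.900000:
  k1 = f(0.000000, 1.900000) = -2.109000
  k2 = f(0.480000, 0.887680) = -0.764141
  p ← 1.900000 + (0.48/2)·(-2.109000 + (-0.764141)) = 1.210446
t=0.480000, p=1.210446:
  k1 = f(0.480000, 1.210446) = -1.122411
  k2 = f(0.960000, 0.671689) = 0.139161
  p ← 1.210446 + (0.48/2)·(-1.122411 + 0.139161) = 0.974466
p(0.96) ≈ 0.9745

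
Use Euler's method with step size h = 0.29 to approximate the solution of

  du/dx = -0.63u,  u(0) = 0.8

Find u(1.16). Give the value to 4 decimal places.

0.3570

Euler: u_{n+1} = u_n + h·f(x_n, u_n).
x=0.000000, u=0.800000: f=-0.504000 → u ← 0.800000 + 0.29·(-0.504000) = 0.653840
x=0.290000, u=0.653840: f=-0.411919 → u ← 0.653840 + 0.29·(-0.411919) = 0.534383
x=0.580000, u=0.534383: f=-0.336662 → u ← 0.534383 + 0.29·(-0.336662) = 0.436752
x=0.870000, u=0.436752: f=-0.275153 → u ← 0.436752 + 0.29·(-0.275153) = 0.356957
u(1.16) ≈ 0.3570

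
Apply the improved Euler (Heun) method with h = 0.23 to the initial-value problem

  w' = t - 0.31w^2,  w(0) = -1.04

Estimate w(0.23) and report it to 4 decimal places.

-1.0966

Heun: k1 = f(t_n, w_n); k2 = f(t_n + h, w_n + h·k1); w_{n+1} = w_n + (h/2)·(k1 + k2).
t=0.000000, w=-1.040000:
  k1 = f(0.000000, -1.040000) = -0.335296
  k2 = f(0.230000, -1.117118) = -0.156865
  w ← -1.040000 + (0.23/2)·(-0.335296 + (-0.156865)) = -1.096599
w(0.23) ≈ -1.0966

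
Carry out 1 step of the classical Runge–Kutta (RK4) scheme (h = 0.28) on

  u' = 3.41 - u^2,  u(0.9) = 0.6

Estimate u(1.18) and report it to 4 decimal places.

RK4: k1 = f(x_n, u_n); k2 = f(x_n + h/2, u_n + (h/2)·k1); k3 = f(x_n + h/2, u_n + (h/2)·k2); k4 = f(x_n + h, u_n + h·k3); u_{n+1} = u_n + (h/6)·(k1 + 2k2 + 2k3 + k4).
x=0.900000, u=0.600000:
  k1 = f(0.900000, 0.600000) = 3.050000
  k2 = f(1.040000, 1.027000) = 2.355271
  k3 = f(1.040000, 0.929738) = 2.545587
  k4 = f(1.180000, 1.312764) = 1.686649
  u ← 0.600000 + (0.28/6)·(k1 + 2k2 + 2k3 + k4) = 1.278457
u(1.18) ≈ 1.2785

1.2785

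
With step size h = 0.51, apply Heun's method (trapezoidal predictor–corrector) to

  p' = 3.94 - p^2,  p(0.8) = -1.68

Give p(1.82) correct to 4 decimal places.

Heun: k1 = f(s_n, p_n); k2 = f(s_n + h, p_n + h·k1); p_{n+1} = p_n + (h/2)·(k1 + k2).
s=0.800000, p=-1.680000:
  k1 = f(0.800000, -1.680000) = 1.117600
  k2 = f(1.310000, -1.110024) = 2.707847
  p ← -1.680000 + (0.51/2)·(1.117600 + 2.707847) = -0.704511
s=1.310000, p=-0.704511:
  k1 = f(1.310000, -0.704511) = 3.443664
  k2 = f(1.820000, 1.051758) = 2.833806
  p ← -0.704511 + (0.51/2)·(3.443664 + 2.833806) = 0.896244
p(1.82) ≈ 0.8962

0.8962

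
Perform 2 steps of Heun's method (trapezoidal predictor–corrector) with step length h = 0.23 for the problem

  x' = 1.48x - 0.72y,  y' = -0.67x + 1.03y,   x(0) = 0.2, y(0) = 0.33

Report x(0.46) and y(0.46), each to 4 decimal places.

0.2174, 0.4459

Heun on (x,y): k1 = f(s_n, state_n); k2 = f(s_n + h, state_n + h·k1); state_{n+1} = state_n + (h/2)·(k1 + k2).
0.000000: (0.200000, 0.330000)
  k1 = (0.058400, 0.205900)
  predictor → (0.213432, 0.377357)
  k2 = (0.044182, 0.245678)
  → (0.211797, 0.381932)
0.230000: (0.211797, 0.381932)
  k1 = (0.038469, 0.251485)
  predictor → (0.220645, 0.439773)
  k2 = (0.009918, 0.305134)
  → (0.217361, 0.445943)
(x(0.46), y(0.46)) ≈ (0.2174, 0.4459)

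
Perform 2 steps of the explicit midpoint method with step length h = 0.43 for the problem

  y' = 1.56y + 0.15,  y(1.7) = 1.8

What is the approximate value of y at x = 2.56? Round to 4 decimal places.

Midpoint: k1 = f(x_n, y_n); k2 = f(x_n + h/2, y_n + (h/2)·k1); y_{n+1} = y_n + h·k2.
x=1.700000, y=1.800000:
  k1 = f(1.700000, 1.800000) = 2.958000
  k2 = f(1.915000, 2.435970) = 3.950113
  y ← 1.800000 + 0.43·3.950113 = 3.498549
x=2.130000, y=3.498549:
  k1 = f(2.130000, 3.498549) = 5.607736
  k2 = f(2.345000, 4.704212) = 7.488571
  y ← 3.498549 + 0.43·7.488571 = 6.718634
y(2.56) ≈ 6.7186

6.7186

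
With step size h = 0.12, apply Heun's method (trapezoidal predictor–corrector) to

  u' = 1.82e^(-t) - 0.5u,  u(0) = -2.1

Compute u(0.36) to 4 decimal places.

Heun: k1 = f(t_n, u_n); k2 = f(t_n + h, u_n + h·k1); u_{n+1} = u_n + (h/2)·(k1 + k2).
t=0.000000, u=-2.100000:
  k1 = f(0.000000, -2.100000) = 2.870000
  k2 = f(0.120000, -1.755600) = 2.491995
  u ← -2.100000 + (0.12/2)·(2.870000 + 2.491995) = -1.778280
t=0.120000, u=-1.778280:
  k1 = f(0.120000, -1.778280) = 2.503335
  k2 = f(0.240000, -1.477880) = 2.170603
  u ← -1.778280 + (0.12/2)·(2.503335 + 2.170603) = -1.497844
t=0.240000, u=-1.497844:
  k1 = f(0.240000, -1.497844) = 2.180585
  k2 = f(0.360000, -1.236174) = 1.887858
  u ← -1.497844 + (0.12/2)·(2.180585 + 1.887858) = -1.253737
u(0.36) ≈ -1.2537

-1.2537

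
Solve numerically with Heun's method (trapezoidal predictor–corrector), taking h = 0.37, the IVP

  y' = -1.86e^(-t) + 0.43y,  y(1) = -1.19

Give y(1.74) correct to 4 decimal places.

-2.0700

Heun: k1 = f(t_n, y_n); k2 = f(t_n + h, y_n + h·k1); y_{n+1} = y_n + (h/2)·(k1 + k2).
t=1.000000, y=-1.190000:
  k1 = f(1.000000, -1.190000) = -1.195956
  k2 = f(1.370000, -1.632504) = -1.174616
  y ← -1.190000 + (0.37/2)·(-1.195956 + (-1.174616)) = -1.628556
t=1.370000, y=-1.628556:
  k1 = f(1.370000, -1.628556) = -1.172918
  k2 = f(1.740000, -2.062535) = -1.213358
  y ← -1.628556 + (0.37/2)·(-1.172918 + (-1.213358)) = -2.070017
y(1.74) ≈ -2.0700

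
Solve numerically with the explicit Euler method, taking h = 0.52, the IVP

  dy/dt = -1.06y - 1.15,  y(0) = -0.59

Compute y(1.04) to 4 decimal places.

Euler: y_{n+1} = y_n + h·f(t_n, y_n).
t=0.000000, y=-0.590000: f=-0.524600 → y ← -0.590000 + 0.52·(-0.524600) = -0.862792
t=0.520000, y=-0.862792: f=-0.235440 → y ← -0.862792 + 0.52·(-0.235440) = -0.985221
y(1.04) ≈ -0.9852

-0.9852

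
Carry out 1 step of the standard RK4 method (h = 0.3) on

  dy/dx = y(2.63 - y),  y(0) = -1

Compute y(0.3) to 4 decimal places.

-3.9081

RK4: k1 = f(x_n, y_n); k2 = f(x_n + h/2, y_n + (h/2)·k1); k3 = f(x_n + h/2, y_n + (h/2)·k2); k4 = f(x_n + h, y_n + h·k3); y_{n+1} = y_n + (h/6)·(k1 + 2k2 + 2k3 + k4).
x=0.000000, y=-1.000000:
  k1 = f(0.000000, -1.000000) = -3.630000
  k2 = f(0.150000, -1.544500) = -6.447515
  k3 = f(0.150000, -1.967127) = -9.043135
  k4 = f(0.300000, -3.712940) = -23.550959
  y ← -1.000000 + (0.3/6)·(k1 + 2k2 + 2k3 + k4) = -3.908113
y(0.3) ≈ -3.9081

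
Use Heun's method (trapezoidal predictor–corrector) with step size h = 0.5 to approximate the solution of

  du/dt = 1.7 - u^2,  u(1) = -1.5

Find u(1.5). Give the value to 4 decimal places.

-2.0002

Heun: k1 = f(t_n, u_n); k2 = f(t_n + h, u_n + h·k1); u_{n+1} = u_n + (h/2)·(k1 + k2).
t=1.000000, u=-1.500000:
  k1 = f(1.000000, -1.500000) = -0.550000
  k2 = f(1.500000, -1.775000) = -1.450625
  u ← -1.500000 + (0.5/2)·(-0.550000 + (-1.450625)) = -2.000156
u(1.5) ≈ -2.0002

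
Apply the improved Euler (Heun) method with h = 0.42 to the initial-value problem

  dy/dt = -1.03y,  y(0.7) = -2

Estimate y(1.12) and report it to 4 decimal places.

Heun: k1 = f(t_n, y_n); k2 = f(t_n + h, y_n + h·k1); y_{n+1} = y_n + (h/2)·(k1 + k2).
t=0.700000, y=-2.000000:
  k1 = f(0.700000, -2.000000) = 2.060000
  k2 = f(1.120000, -1.134800) = 1.168844
  y ← -2.000000 + (0.42/2)·(2.060000 + 1.168844) = -1.321943
y(1.12) ≈ -1.3219

-1.3219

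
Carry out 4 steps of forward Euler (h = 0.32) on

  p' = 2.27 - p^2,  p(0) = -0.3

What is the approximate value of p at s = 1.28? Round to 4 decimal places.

1.5021

Euler: p_{n+1} = p_n + h·f(s_n, p_n).
s=0.000000, p=-0.300000: f=2.180000 → p ← -0.300000 + 0.32·2.180000 = 0.397600
s=0.320000, p=0.397600: f=2.111914 → p ← 0.397600 + 0.32·2.111914 = 1.073413
s=0.640000, p=1.073413: f=1.117785 → p ← 1.073413 + 0.32·1.117785 = 1.431104
s=0.960000, p=1.431104: f=0.221942 → p ← 1.431104 + 0.32·0.221942 = 1.502125
p(1.28) ≈ 1.5021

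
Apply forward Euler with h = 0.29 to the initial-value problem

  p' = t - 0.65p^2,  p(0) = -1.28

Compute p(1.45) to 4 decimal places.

-5.5355

Euler: p_{n+1} = p_n + h·f(t_n, p_n).
t=0.000000, p=-1.280000: f=-1.064960 → p ← -1.280000 + 0.29·(-1.064960) = -1.588838
t=0.290000, p=-1.588838: f=-1.350865 → p ← -1.588838 + 0.29·(-1.350865) = -1.980589
t=0.580000, p=-1.980589: f=-1.969777 → p ← -1.980589 + 0.29·(-1.969777) = -2.551824
t=0.870000, p=-2.551824: f=-3.362675 → p ← -2.551824 + 0.29·(-3.362675) = -3.527000
t=1.160000, p=-3.527000: f=-6.925825 → p ← -3.527000 + 0.29·(-6.925825) = -5.535490
p(1.45) ≈ -5.5355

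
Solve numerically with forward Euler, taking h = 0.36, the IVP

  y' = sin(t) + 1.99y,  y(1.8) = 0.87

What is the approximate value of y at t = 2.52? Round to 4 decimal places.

Euler: y_{n+1} = y_n + h·f(t_n, y_n).
t=1.800000, y=0.870000: f=2.705148 → y ← 0.870000 + 0.36·2.705148 = 1.843853
t=2.160000, y=1.843853: f=4.500651 → y ← 1.843853 + 0.36·4.500651 = 3.464088
y(2.52) ≈ 3.4641

3.4641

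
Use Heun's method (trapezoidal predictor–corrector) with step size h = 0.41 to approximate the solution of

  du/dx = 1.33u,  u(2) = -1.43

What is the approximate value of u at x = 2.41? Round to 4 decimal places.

-2.4224

Heun: k1 = f(x_n, u_n); k2 = f(x_n + h, u_n + h·k1); u_{n+1} = u_n + (h/2)·(k1 + k2).
x=2.000000, u=-1.430000:
  k1 = f(2.000000, -1.430000) = -1.901900
  k2 = f(2.410000, -2.209779) = -2.939006
  u ← -1.430000 + (0.41/2)·(-1.901900 + (-2.939006)) = -2.422386
u(2.41) ≈ -2.4224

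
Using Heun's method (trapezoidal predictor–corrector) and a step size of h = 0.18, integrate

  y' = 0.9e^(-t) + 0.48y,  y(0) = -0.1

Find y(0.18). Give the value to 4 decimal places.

Heun: k1 = f(t_n, y_n); k2 = f(t_n + h, y_n + h·k1); y_{n+1} = y_n + (h/2)·(k1 + k2).
t=0.000000, y=-0.100000:
  k1 = f(0.000000, -0.100000) = 0.852000
  k2 = f(0.180000, 0.053360) = 0.777356
  y ← -0.100000 + (0.18/2)·(0.852000 + 0.777356) = 0.046642
y(0.18) ≈ 0.0466

0.0466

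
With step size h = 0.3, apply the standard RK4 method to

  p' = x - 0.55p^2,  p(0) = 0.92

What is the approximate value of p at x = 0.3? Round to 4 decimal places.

0.8399

RK4: k1 = f(x_n, p_n); k2 = f(x_n + h/2, p_n + (h/2)·k1); k3 = f(x_n + h/2, p_n + (h/2)·k2); k4 = f(x_n + h, p_n + h·k3); p_{n+1} = p_n + (h/6)·(k1 + 2k2 + 2k3 + k4).
x=0.000000, p=0.920000:
  k1 = f(0.000000, 0.920000) = -0.465520
  k2 = f(0.150000, 0.850172) = -0.247536
  k3 = f(0.150000, 0.882870) = -0.278702
  k4 = f(0.300000, 0.836389) = -0.084751
  p ← 0.920000 + (0.3/6)·(k1 + 2k2 + 2k3 + k4) = 0.839863
p(0.3) ≈ 0.8399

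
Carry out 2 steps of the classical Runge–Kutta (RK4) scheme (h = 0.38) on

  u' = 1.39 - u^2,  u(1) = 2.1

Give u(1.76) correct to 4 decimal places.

1.2991

RK4: k1 = f(x_n, u_n); k2 = f(x_n + h/2, u_n + (h/2)·k1); k3 = f(x_n + h/2, u_n + (h/2)·k2); k4 = f(x_n + h, u_n + h·k3); u_{n+1} = u_n + (h/6)·(k1 + 2k2 + 2k3 + k4).
x=1.000000, u=2.100000:
  k1 = f(1.000000, 2.100000) = -3.020000
  k2 = f(1.190000, 1.526200) = -0.939286
  k3 = f(1.190000, 1.921536) = -2.302299
  k4 = f(1.380000, 1.225126) = -0.110935
  u ← 2.100000 + (0.38/6)·(k1 + 2k2 + 2k3 + k4) = 1.491107
x=1.380000, u=1.491107:
  k1 = f(1.380000, 1.491107) = -0.833399
  k2 = f(1.570000, 1.332761) = -0.386251
  k3 = f(1.570000, 1.417719) = -0.619927
  k4 = f(1.760000, 1.255534) = -0.186367
  u ← 1.491107 + (0.38/6)·(k1 + 2k2 + 2k3 + k4) = 1.299072
u(1.76) ≈ 1.2991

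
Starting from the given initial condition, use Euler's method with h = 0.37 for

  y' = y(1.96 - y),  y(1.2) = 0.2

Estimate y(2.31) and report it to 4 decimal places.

Euler: y_{n+1} = y_n + h·f(t_n, y_n).
t=1.200000, y=0.200000: f=0.352000 → y ← 0.200000 + 0.37·0.352000 = 0.330240
t=1.570000, y=0.330240: f=0.538212 → y ← 0.330240 + 0.37·0.538212 = 0.529378
t=1.940000, y=0.529378: f=0.757340 → y ← 0.529378 + 0.37·0.757340 = 0.809594
y(2.31) ≈ 0.8096

0.8096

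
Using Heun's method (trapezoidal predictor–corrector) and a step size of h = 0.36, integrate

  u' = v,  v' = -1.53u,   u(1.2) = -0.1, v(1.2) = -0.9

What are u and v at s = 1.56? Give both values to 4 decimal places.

Heun on (u,v): k1 = f(s_n, state_n); k2 = f(s_n + h, state_n + h·k1); state_{n+1} = state_n + (h/2)·(k1 + k2).
1.200000: (-0.100000, -0.900000)
  k1 = (-0.900000, 0.153000)
  predictor → (-0.424000, -0.844920)
  k2 = (-0.844920, 0.648720)
  → (-0.414086, -0.755690)
(u(1.56), v(1.56)) ≈ (-0.4141, -0.7557)

-0.4141, -0.7557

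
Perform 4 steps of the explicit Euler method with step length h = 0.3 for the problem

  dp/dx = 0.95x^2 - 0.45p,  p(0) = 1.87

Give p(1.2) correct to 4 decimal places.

1.3857

Euler: p_{n+1} = p_n + h·f(x_n, p_n).
x=0.000000, p=1.870000: f=-0.841500 → p ← 1.870000 + 0.3·(-0.841500) = 1.617550
x=0.300000, p=1.617550: f=-0.642398 → p ← 1.617550 + 0.3·(-0.642398) = 1.424831
x=0.600000, p=1.424831: f=-0.299174 → p ← 1.424831 + 0.3·(-0.299174) = 1.335079
x=0.900000, p=1.335079: f=0.168715 → p ← 1.335079 + 0.3·0.168715 = 1.385693
p(1.2) ≈ 1.3857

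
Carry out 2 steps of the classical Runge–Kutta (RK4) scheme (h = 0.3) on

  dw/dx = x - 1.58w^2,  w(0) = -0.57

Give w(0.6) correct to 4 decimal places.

RK4: k1 = f(x_n, w_n); k2 = f(x_n + h/2, w_n + (h/2)·k1); k3 = f(x_n + h/2, w_n + (h/2)·k2); k4 = f(x_n + h, w_n + h·k3); w_{n+1} = w_n + (h/6)·(k1 + 2k2 + 2k3 + k4).
x=0.000000, w=-0.570000:
  k1 = f(0.000000, -0.570000) = -0.513342
  k2 = f(0.150000, -0.647001) = -0.511405
  k3 = f(0.150000, -0.646711) = -0.510811
  k4 = f(0.300000, -0.723243) = -0.526468
  w ← -0.570000 + (0.3/6)·(k1 + 2k2 + 2k3 + k4) = -0.724212
x=0.300000, w=-0.724212:
  k1 = f(0.300000, -0.724212) = -0.528683
  k2 = f(0.450000, -0.803515) = -0.570104
  k3 = f(0.450000, -0.809728) = -0.585941
  k4 = f(0.600000, -0.899994) = -0.679784
  w ← -0.724212 + (0.3/6)·(k1 + 2k2 + 2k3 + k4) = -0.900240
w(0.6) ≈ -0.9002

-0.9002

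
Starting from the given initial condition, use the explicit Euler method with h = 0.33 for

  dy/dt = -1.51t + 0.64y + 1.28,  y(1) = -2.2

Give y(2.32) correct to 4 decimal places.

Euler: y_{n+1} = y_n + h·f(t_n, y_n).
t=1.000000, y=-2.200000: f=-1.638000 → y ← -2.200000 + 0.33·(-1.638000) = -2.740540
t=1.330000, y=-2.740540: f=-2.482246 → y ← -2.740540 + 0.33·(-2.482246) = -3.559681
t=1.660000, y=-3.559681: f=-3.504796 → y ← -3.559681 + 0.33·(-3.504796) = -4.716264
t=1.990000, y=-4.716264: f=-4.743309 → y ← -4.716264 + 0.33·(-4.743309) = -6.281556
y(2.32) ≈ -6.2816

-6.2816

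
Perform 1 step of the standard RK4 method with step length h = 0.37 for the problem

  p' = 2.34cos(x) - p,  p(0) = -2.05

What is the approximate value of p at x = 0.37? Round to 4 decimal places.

RK4: k1 = f(x_n, p_n); k2 = f(x_n + h/2, p_n + (h/2)·k1); k3 = f(x_n + h/2, p_n + (h/2)·k2); k4 = f(x_n + h, p_n + h·k3); p_{n+1} = p_n + (h/6)·(k1 + 2k2 + 2k3 + k4).
x=0.000000, p=-2.050000:
  k1 = f(0.000000, -2.050000) = 4.390000
  k2 = f(0.185000, -1.237850) = 3.537921
  k3 = f(0.185000, -1.395485) = 3.695555
  k4 = f(0.370000, -0.682644) = 2.864290
  p ← -2.050000 + (0.37/6)·(k1 + 2k2 + 2k3 + k4) = -0.710523
p(0.37) ≈ -0.7105

-0.7105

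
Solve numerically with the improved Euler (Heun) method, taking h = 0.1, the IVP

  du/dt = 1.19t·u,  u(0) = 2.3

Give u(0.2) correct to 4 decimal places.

Heun: k1 = f(t_n, u_n); k2 = f(t_n + h, u_n + h·k1); u_{n+1} = u_n + (h/2)·(k1 + k2).
t=0.000000, u=2.300000:
  k1 = f(0.000000, 2.300000) = 0.000000
  k2 = f(0.100000, 2.300000) = 0.273700
  u ← 2.300000 + (0.1/2)·(0.000000 + 0.273700) = 2.313685
t=0.100000, u=2.313685:
  k1 = f(0.100000, 2.313685) = 0.275329
  k2 = f(0.200000, 2.341218) = 0.557210
  u ← 2.313685 + (0.1/2)·(0.275329 + 0.557210) = 2.355312
u(0.2) ≈ 2.3553

2.3553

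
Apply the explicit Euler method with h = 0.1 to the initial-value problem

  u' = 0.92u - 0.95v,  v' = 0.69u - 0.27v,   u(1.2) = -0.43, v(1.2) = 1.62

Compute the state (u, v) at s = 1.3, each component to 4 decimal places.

Euler on (u,v): u_{n+1} = u_n + h·u', v_{n+1} = v_n + h·v'.
1.200000: (-0.430000, 1.620000); f=(-1.934600, -0.734100) → (-0.623460, 1.546590)
(u(1.3), v(1.3)) ≈ (-0.6235, 1.5466)

-0.6235, 1.5466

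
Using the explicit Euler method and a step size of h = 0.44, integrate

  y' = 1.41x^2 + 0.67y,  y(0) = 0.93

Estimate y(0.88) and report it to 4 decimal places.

Euler: y_{n+1} = y_n + h·f(x_n, y_n).
x=0.000000, y=0.930000: f=0.623100 → y ← 0.930000 + 0.44·0.623100 = 1.204164
x=0.440000, y=1.204164: f=1.079766 → y ← 1.204164 + 0.44·1.079766 = 1.679261
y(0.88) ≈ 1.6793

1.6793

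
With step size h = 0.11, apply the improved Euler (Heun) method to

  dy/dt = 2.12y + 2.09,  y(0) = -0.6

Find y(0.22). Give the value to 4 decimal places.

-0.3729

Heun: k1 = f(t_n, y_n); k2 = f(t_n + h, y_n + h·k1); y_{n+1} = y_n + (h/2)·(k1 + k2).
t=0.000000, y=-0.600000:
  k1 = f(0.000000, -0.600000) = 0.818000
  k2 = f(0.110000, -0.510020) = 1.008758
  y ← -0.600000 + (0.11/2)·(0.818000 + 1.008758) = -0.499528
t=0.110000, y=-0.499528:
  k1 = f(0.110000, -0.499528) = 1.031000
  k2 = f(0.220000, -0.386118) = 1.271429
  y ← -0.499528 + (0.11/2)·(1.031000 + 1.271429) = -0.372895
y(0.22) ≈ -0.3729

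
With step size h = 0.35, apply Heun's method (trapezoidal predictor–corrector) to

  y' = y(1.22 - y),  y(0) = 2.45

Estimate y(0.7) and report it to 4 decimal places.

Heun: k1 = f(t_n, y_n); k2 = f(t_n + h, y_n + h·k1); y_{n+1} = y_n + (h/2)·(k1 + k2).
t=0.000000, y=2.450000:
  k1 = f(0.000000, 2.450000) = -3.013500
  k2 = f(0.350000, 1.395275) = -0.244557
  y ← 2.450000 + (0.35/2)·(-3.013500 + (-0.244557)) = 1.879840
t=0.350000, y=1.879840:
  k1 = f(0.350000, 1.879840) = -1.240394
  k2 = f(0.700000, 1.445702) = -0.326298
  y ← 1.879840 + (0.35/2)·(-1.240394 + (-0.326298)) = 1.605669
y(0.7) ≈ 1.6057

1.6057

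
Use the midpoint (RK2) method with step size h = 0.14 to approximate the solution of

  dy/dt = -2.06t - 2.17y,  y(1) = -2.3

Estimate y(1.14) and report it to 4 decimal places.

Midpoint: k1 = f(t_n, y_n); k2 = f(t_n + h/2, y_n + (h/2)·k1); y_{n+1} = y_n + h·k2.
t=1.000000, y=-2.300000:
  k1 = f(1.000000, -2.300000) = 2.931000
  k2 = f(1.070000, -2.094830) = 2.341581
  y ← -2.300000 + 0.14·2.341581 = -1.972179
y(1.14) ≈ -1.9722

-1.9722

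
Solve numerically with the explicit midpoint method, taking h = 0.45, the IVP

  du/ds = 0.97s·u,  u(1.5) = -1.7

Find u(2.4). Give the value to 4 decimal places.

Midpoint: k1 = f(s_n, u_n); k2 = f(s_n + h/2, u_n + (h/2)·k1); u_{n+1} = u_n + h·k2.
s=1.500000, u=-1.700000:
  k1 = f(1.500000, -1.700000) = -2.473500
  k2 = f(1.725000, -2.256537) = -3.775751
  u ← -1.700000 + 0.45·(-3.775751) = -3.399088
s=1.950000, u=-3.399088:
  k1 = f(1.950000, -3.399088) = -6.429375
  k2 = f(2.175000, -4.845698) = -10.223210
  u ← -3.399088 + 0.45·(-10.223210) = -7.999533
u(2.4) ≈ -7.9995

-7.9995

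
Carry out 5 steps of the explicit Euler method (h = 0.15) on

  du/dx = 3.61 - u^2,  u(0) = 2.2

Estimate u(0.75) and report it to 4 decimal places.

Euler: u_{n+1} = u_n + h·f(x_n, u_n).
x=0.000000, u=2.200000: f=-1.230000 → u ← 2.200000 + 0.15·(-1.230000) = 2.015500
x=0.150000, u=2.015500: f=-0.452240 → u ← 2.015500 + 0.15·(-0.452240) = 1.947664
x=0.300000, u=1.947664: f=-0.183395 → u ← 1.947664 + 0.15·(-0.183395) = 1.920155
x=0.450000, u=1.920155: f=-0.076994 → u ← 1.920155 + 0.15·(-0.076994) = 1.908606
x=0.600000, u=1.908606: f=-0.032775 → u ← 1.908606 + 0.15·(-0.032775) = 1.903689
u(0.75) ≈ 1.9037

1.9037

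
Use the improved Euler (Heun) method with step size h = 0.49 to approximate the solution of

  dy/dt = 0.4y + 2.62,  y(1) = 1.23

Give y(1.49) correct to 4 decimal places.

Heun: k1 = f(t_n, y_n); k2 = f(t_n + h, y_n + h·k1); y_{n+1} = y_n + (h/2)·(k1 + k2).
t=1.000000, y=1.230000:
  k1 = f(1.000000, 1.230000) = 3.112000
  k2 = f(1.490000, 2.754880) = 3.721952
  y ← 1.230000 + (0.49/2)·(3.112000 + 3.721952) = 2.904318
y(1.49) ≈ 2.9043

2.9043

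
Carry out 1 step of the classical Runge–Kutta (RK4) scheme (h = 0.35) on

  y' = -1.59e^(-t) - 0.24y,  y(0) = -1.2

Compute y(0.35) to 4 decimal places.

-1.5526

RK4: k1 = f(t_n, y_n); k2 = f(t_n + h/2, y_n + (h/2)·k1); k3 = f(t_n + h/2, y_n + (h/2)·k2); k4 = f(t_n + h, y_n + h·k3); y_{n+1} = y_n + (h/6)·(k1 + 2k2 + 2k3 + k4).
t=0.000000, y=-1.200000:
  k1 = f(0.000000, -1.200000) = -1.302000
  k2 = f(0.175000, -1.427850) = -0.992053
  k3 = f(0.175000, -1.373609) = -1.005070
  k4 = f(0.350000, -1.551775) = -0.748028
  y ← -1.200000 + (0.35/6)·(k1 + 2k2 + 2k3 + k4) = -1.552583
y(0.35) ≈ -1.5526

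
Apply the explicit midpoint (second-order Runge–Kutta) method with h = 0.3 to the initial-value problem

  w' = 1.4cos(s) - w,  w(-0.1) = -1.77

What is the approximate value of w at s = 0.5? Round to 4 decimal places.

Midpoint: k1 = f(s_n, w_n); k2 = f(s_n + h/2, w_n + (h/2)·k1); w_{n+1} = w_n + h·k2.
s=-0.100000, w=-1.770000:
  k1 = f(-0.100000, -1.770000) = 3.163006
  k2 = f(0.050000, -1.295549) = 2.693799
  w ← -1.770000 + 0.3·2.693799 = -0.961860
s=0.200000, w=-0.961860:
  k1 = f(0.200000, -0.961860) = 2.333953
  k2 = f(0.350000, -0.611767) = 1.926889
  w ← -0.961860 + 0.3·1.926889 = -0.383793
w(0.5) ≈ -0.3838

-0.3838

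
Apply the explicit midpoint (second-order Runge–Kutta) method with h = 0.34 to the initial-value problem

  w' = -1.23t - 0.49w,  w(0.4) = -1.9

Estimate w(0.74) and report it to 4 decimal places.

-1.8343

Midpoint: k1 = f(t_n, w_n); k2 = f(t_n + h/2, w_n + (h/2)·k1); w_{n+1} = w_n + h·k2.
t=0.400000, w=-1.900000:
  k1 = f(0.400000, -1.900000) = 0.439000
  k2 = f(0.570000, -1.825370) = 0.193331
  w ← -1.900000 + 0.34·0.193331 = -1.834267
w(0.74) ≈ -1.8343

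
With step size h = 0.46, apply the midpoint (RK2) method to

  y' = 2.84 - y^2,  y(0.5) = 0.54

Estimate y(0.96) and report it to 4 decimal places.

Midpoint: k1 = f(t_n, y_n); k2 = f(t_n + h/2, y_n + (h/2)·k1); y_{n+1} = y_n + h·k2.
t=0.500000, y=0.540000:
  k1 = f(0.500000, 0.540000) = 2.548400
  k2 = f(0.730000, 1.126132) = 1.571827
  y ← 0.540000 + 0.46·1.571827 = 1.263040
y(0.96) ≈ 1.2630

1.2630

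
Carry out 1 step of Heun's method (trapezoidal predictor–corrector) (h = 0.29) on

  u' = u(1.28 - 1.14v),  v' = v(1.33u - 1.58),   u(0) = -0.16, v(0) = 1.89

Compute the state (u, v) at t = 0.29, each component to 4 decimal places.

-0.1440, 1.1699

Heun on (u,v): k1 = f(t_n, state_n); k2 = f(t_n + h, state_n + h·k1); state_{n+1} = state_n + (h/2)·(k1 + k2).
0.000000: (-0.160000, 1.890000)
  k1 = (0.139936, -3.388392)
  predictor → (-0.119419, 0.907366)
  k2 = (-0.029329, -1.577753)
  → (-0.143962, 1.169909)
(u(0.29), v(0.29)) ≈ (-0.1440, 1.1699)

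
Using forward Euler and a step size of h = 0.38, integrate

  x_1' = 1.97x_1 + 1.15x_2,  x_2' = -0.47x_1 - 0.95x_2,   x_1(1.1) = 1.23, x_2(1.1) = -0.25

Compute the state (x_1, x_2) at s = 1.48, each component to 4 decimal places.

Euler on (x_1,x_2): x_1_{n+1} = x_1_n + h·x_1', x_2_{n+1} = x_2_n + h·x_2'.
1.100000: (1.230000, -0.250000); f=(2.135600, -0.340600) → (2.041528, -0.379428)
(x_1(1.48), x_2(1.48)) ≈ (2.0415, -0.3794)

2.0415, -0.3794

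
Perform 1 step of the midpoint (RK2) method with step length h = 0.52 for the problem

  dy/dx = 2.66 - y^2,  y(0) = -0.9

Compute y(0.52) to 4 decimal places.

0.3919

Midpoint: k1 = f(x_n, y_n); k2 = f(x_n + h/2, y_n + (h/2)·k1); y_{n+1} = y_n + h·k2.
x=0.000000, y=-0.900000:
  k1 = f(0.000000, -0.900000) = 1.850000
  k2 = f(0.260000, -0.419000) = 2.484439
  y ← -0.900000 + 0.52·2.484439 = 0.391908
y(0.52) ≈ 0.3919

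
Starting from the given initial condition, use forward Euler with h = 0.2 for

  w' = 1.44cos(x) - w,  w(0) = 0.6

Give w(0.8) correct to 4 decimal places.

1.0238

Euler: w_{n+1} = w_n + h·f(x_n, w_n).
x=0.000000, w=0.600000: f=0.840000 → w ← 0.600000 + 0.2·0.840000 = 0.768000
x=0.200000, w=0.768000: f=0.643296 → w ← 0.768000 + 0.2·0.643296 = 0.896659
x=0.400000, w=0.896659: f=0.429669 → w ← 0.896659 + 0.2·0.429669 = 0.982593
x=0.600000, w=0.982593: f=0.205890 → w ← 0.982593 + 0.2·0.205890 = 1.023771
w(0.8) ≈ 1.0238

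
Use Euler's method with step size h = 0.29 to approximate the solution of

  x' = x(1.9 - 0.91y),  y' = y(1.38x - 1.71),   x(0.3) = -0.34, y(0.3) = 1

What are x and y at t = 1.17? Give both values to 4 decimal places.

-0.9665, 0.0302

Euler on (x,y): x_{n+1} = x_n + h·x', y_{n+1} = y_n + h·y'.
0.300000: (-0.340000, 1.000000); f=(-0.336600, -2.179200) → (-0.437614, 0.368032)
0.590000: (-0.437614, 0.368032); f=(-0.684906, -0.851592) → (-0.636237, 0.121070)
0.880000: (-0.636237, 0.121070); f=(-1.138753, -0.313331) → (-0.966475, 0.030204)
(x(1.17), y(1.17)) ≈ (-0.9665, 0.0302)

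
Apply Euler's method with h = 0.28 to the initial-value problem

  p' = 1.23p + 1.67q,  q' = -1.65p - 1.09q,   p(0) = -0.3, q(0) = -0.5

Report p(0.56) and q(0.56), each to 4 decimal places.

-0.9542, 0.1493

Euler on (p,q): p_{n+1} = p_n + h·p', q_{n+1} = q_n + h·q'.
0.000000: (-0.300000, -0.500000); f=(-1.204000, 1.040000) → (-0.637120, -0.208800)
0.280000: (-0.637120, -0.208800); f=(-1.132354, 1.278840) → (-0.954179, 0.149275)
(p(0.56), q(0.56)) ≈ (-0.9542, 0.1493)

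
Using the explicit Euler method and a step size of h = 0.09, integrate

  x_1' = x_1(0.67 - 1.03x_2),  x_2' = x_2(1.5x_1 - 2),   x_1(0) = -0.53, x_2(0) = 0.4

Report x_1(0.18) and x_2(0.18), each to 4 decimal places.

Euler on (x_1,x_2): x_1_{n+1} = x_1_n + h·x_1', x_2_{n+1} = x_2_n + h·x_2'.
0.000000: (-0.530000, 0.400000); f=(-0.136740, -1.118000) → (-0.542307, 0.299380)
0.090000: (-0.542307, 0.299380); f=(-0.196119, -0.842294) → (-0.559957, 0.223574)
(x_1(0.18), x_2(0.18)) ≈ (-0.5600, 0.2236)

-0.5600, 0.2236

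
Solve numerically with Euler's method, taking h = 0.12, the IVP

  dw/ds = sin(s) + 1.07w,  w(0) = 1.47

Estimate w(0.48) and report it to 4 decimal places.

2.4760

Euler: w_{n+1} = w_n + h·f(s_n, w_n).
s=0.000000, w=1.470000: f=1.572900 → w ← 1.470000 + 0.12·1.572900 = 1.658748
s=0.120000, w=1.658748: f=1.894573 → w ← 1.658748 + 0.12·1.894573 = 1.886097
s=0.240000, w=1.886097: f=2.255826 → w ← 1.886097 + 0.12·2.255826 = 2.156796
s=0.360000, w=2.156796: f=2.660046 → w ← 2.156796 + 0.12·2.660046 = 2.476001
w(0.48) ≈ 2.4760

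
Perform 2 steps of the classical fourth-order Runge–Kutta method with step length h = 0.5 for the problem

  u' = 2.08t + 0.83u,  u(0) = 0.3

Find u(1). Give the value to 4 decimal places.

RK4: k1 = f(t_n, u_n); k2 = f(t_n + h/2, u_n + (h/2)·k1); k3 = f(t_n + h/2, u_n + (h/2)·k2); k4 = f(t_n + h, u_n + h·k3); u_{n+1} = u_n + (h/6)·(k1 + 2k2 + 2k3 + k4).
t=0.000000, u=0.300000:
  k1 = f(0.000000, 0.300000) = 0.249000
  k2 = f(0.250000, 0.362250) = 0.820667
  k3 = f(0.250000, 0.505167) = 0.939289
  k4 = f(0.500000, 0.769644) = 1.678805
  u ← 0.300000 + (0.5/6)·(k1 + 2k2 + 2k3 + k4) = 0.753976
t=0.500000, u=0.753976:
  k1 = f(0.500000, 0.753976) = 1.665800
  k2 = f(0.750000, 1.170426) = 2.531454
  k3 = f(0.750000, 1.386840) = 2.711077
  k4 = f(1.000000, 2.109515) = 3.830897
  u ← 0.753976 + (0.5/6)·(k1 + 2k2 + 2k3 + k4) = 2.085790
u(1) ≈ 2.0858

2.0858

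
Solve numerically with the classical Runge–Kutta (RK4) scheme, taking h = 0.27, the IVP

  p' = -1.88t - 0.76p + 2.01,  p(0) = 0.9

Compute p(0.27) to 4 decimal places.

RK4: k1 = f(t_n, p_n); k2 = f(t_n + h/2, p_n + (h/2)·k1); k3 = f(t_n + h/2, p_n + (h/2)·k2); k4 = f(t_n + h, p_n + h·k3); p_{n+1} = p_n + (h/6)·(k1 + 2k2 + 2k3 + k4).
t=0.000000, p=0.900000:
  k1 = f(0.000000, 0.900000) = 1.326000
  k2 = f(0.135000, 1.079010) = 0.936152
  k3 = f(0.135000, 1.026381) = 0.976151
  k4 = f(0.270000, 1.163561) = 0.618094
  p ← 0.900000 + (0.27/6)·(k1 + 2k2 + 2k3 + k4) = 1.159592
p(0.27) ≈ 1.1596

1.1596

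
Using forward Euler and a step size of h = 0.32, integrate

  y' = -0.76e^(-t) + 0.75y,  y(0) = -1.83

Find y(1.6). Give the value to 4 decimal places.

Euler: y_{n+1} = y_n + h·f(t_n, y_n).
t=0.000000, y=-1.830000: f=-2.132500 → y ← -1.830000 + 0.32·(-2.132500) = -2.512400
t=0.320000, y=-2.512400: f=-2.436173 → y ← -2.512400 + 0.32·(-2.436173) = -3.291975
t=0.640000, y=-3.291975: f=-2.869724 → y ← -3.291975 + 0.32·(-2.869724) = -4.210287
t=0.960000, y=-4.210287: f=-3.448714 → y ← -4.210287 + 0.32·(-3.448714) = -5.313876
t=1.280000, y=-5.313876: f=-4.196715 → y ← -5.313876 + 0.32·(-4.196715) = -6.656824
y(1.6) ≈ -6.6568

-6.6568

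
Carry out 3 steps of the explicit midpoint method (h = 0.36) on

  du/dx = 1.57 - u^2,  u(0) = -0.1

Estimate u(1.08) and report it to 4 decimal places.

1.0497

Midpoint: k1 = f(x_n, u_n); k2 = f(x_n + h/2, u_n + (h/2)·k1); u_{n+1} = u_n + h·k2.
x=0.000000, u=-0.100000:
  k1 = f(0.000000, -0.100000) = 1.560000
  k2 = f(0.180000, 0.180800) = 1.537311
  u ← -0.100000 + 0.36·1.537311 = 0.453432
x=0.360000, u=0.453432:
  k1 = f(0.360000, 0.453432) = 1.364399
  k2 = f(0.540000, 0.699024) = 1.081365
  u ← 0.453432 + 0.36·1.081365 = 0.842724
x=0.720000, u=0.842724:
  k1 = f(0.720000, 0.842724) = 0.859817
  k2 = f(0.900000, 0.997491) = 0.575012
  u ← 0.842724 + 0.36·0.575012 = 1.049728
u(1.08) ≈ 1.0497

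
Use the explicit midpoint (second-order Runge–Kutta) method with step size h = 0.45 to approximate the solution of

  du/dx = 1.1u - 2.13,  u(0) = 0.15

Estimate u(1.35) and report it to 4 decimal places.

Midpoint: k1 = f(x_n, u_n); k2 = f(x_n + h/2, u_n + (h/2)·k1); u_{n+1} = u_n + h·k2.
x=0.000000, u=0.150000:
  k1 = f(0.000000, 0.150000) = -1.965000
  k2 = f(0.225000, -0.292125) = -2.451337
  u ← 0.150000 + 0.45·(-2.451337) = -0.953102
x=0.450000, u=-0.953102:
  k1 = f(0.450000, -0.953102) = -3.178412
  k2 = f(0.675000, -1.668245) = -3.965069
  u ← -0.953102 + 0.45·(-3.965069) = -2.737383
x=0.900000, u=-2.737383:
  k1 = f(0.900000, -2.737383) = -5.141121
  k2 = f(1.125000, -3.894135) = -6.413549
  u ← -2.737383 + 0.45·(-6.413549) = -5.623480
u(1.35) ≈ -5.6235

-5.6235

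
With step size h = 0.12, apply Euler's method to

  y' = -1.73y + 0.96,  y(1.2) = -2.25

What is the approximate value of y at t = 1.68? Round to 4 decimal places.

-0.5509

Euler: y_{n+1} = y_n + h·f(t_n, y_n).
t=1.200000, y=-2.250000: f=4.852500 → y ← -2.250000 + 0.12·4.852500 = -1.667700
t=1.320000, y=-1.667700: f=3.845121 → y ← -1.667700 + 0.12·3.845121 = -1.206285
t=1.440000, y=-1.206285: f=3.046874 → y ← -1.206285 + 0.12·3.046874 = -0.840661
t=1.560000, y=-0.840661: f=2.414343 → y ← -0.840661 + 0.12·2.414343 = -0.550939
y(1.68) ≈ -0.5509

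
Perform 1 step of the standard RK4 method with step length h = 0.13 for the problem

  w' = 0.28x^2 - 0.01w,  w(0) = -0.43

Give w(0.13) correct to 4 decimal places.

RK4: k1 = f(x_n, w_n); k2 = f(x_n + h/2, w_n + (h/2)·k1); k3 = f(x_n + h/2, w_n + (h/2)·k2); k4 = f(x_n + h, w_n + h·k3); w_{n+1} = w_n + (h/6)·(k1 + 2k2 + 2k3 + k4).
x=0.000000, w=-0.430000:
  k1 = f(0.000000, -0.430000) = 0.004300
  k2 = f(0.065000, -0.429721) = 0.005480
  k3 = f(0.065000, -0.429644) = 0.005479
  k4 = f(0.130000, -0.429288) = 0.009025
  w ← -0.430000 + (0.13/6)·(k1 + 2k2 + 2k3 + k4) = -0.429236
w(0.13) ≈ -0.4292

-0.4292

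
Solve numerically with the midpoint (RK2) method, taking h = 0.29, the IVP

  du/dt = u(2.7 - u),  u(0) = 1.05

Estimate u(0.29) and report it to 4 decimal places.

1.5778

Midpoint: k1 = f(t_n, u_n); k2 = f(t_n + h/2, u_n + (h/2)·k1); u_{n+1} = u_n + h·k2.
t=0.000000, u=1.050000:
  k1 = f(0.000000, 1.050000) = 1.732500
  k2 = f(0.145000, 1.301213) = 1.820120
  u ← 1.050000 + 0.29·1.820120 = 1.577835
u(0.29) ≈ 1.5778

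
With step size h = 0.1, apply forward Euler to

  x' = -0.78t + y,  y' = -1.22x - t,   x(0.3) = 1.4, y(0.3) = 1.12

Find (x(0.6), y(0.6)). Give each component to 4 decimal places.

1.5801, 0.4586

Euler on (x,y): x_{n+1} = x_n + h·x', y_{n+1} = y_n + h·y'.
0.300000: (1.400000, 1.120000); f=(0.886000, -2.008000) → (1.488600, 0.919200)
0.400000: (1.488600, 0.919200); f=(0.607200, -2.216092) → (1.549320, 0.697591)
0.500000: (1.549320, 0.697591); f=(0.307591, -2.390170) → (1.580079, 0.458574)
(x(0.6), y(0.6)) ≈ (1.5801, 0.4586)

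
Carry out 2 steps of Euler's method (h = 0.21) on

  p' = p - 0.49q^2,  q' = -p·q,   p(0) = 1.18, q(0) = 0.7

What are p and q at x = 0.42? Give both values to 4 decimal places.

1.6381, 0.3742

Euler on (p,q): p_{n+1} = p_n + h·p', q_{n+1} = q_n + h·q'.
0.000000: (1.180000, 0.700000); f=(0.939900, -0.826000) → (1.377379, 0.526540)
0.210000: (1.377379, 0.526540); f=(1.241529, -0.725245) → (1.638100, 0.374239)
(p(0.42), q(0.42)) ≈ (1.6381, 0.3742)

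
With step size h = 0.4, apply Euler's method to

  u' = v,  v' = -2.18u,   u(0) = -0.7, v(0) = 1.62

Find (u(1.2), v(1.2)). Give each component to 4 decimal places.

Euler on (u,v): u_{n+1} = u_n + h·u', v_{n+1} = v_n + h·v'.
0.000000: (-0.700000, 1.620000); f=(1.620000, 1.526000) → (-0.052000, 2.230400)
0.400000: (-0.052000, 2.230400); f=(2.230400, 0.113360) → (0.840160, 2.275744)
0.800000: (0.840160, 2.275744); f=(2.275744, -1.831549) → (1.750458, 1.543124)
(u(1.2), v(1.2)) ≈ (1.7505, 1.5431)

1.7505, 1.5431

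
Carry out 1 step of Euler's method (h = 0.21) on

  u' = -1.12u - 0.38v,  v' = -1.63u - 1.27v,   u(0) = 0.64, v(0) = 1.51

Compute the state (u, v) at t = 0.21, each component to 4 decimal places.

0.3690, 0.8882

Euler on (u,v): u_{n+1} = u_n + h·u', v_{n+1} = v_n + h·v'.
0.000000: (0.640000, 1.510000); f=(-1.290600, -2.960900) → (0.368974, 0.888211)
(u(0.21), v(0.21)) ≈ (0.3690, 0.8882)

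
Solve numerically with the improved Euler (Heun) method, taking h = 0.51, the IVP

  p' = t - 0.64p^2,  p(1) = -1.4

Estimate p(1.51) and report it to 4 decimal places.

-1.4617

Heun: k1 = f(t_n, p_n); k2 = f(t_n + h, p_n + h·k1); p_{n+1} = p_n + (h/2)·(k1 + k2).
t=1.000000, p=-1.400000:
  k1 = f(1.000000, -1.400000) = -0.254400
  k2 = f(1.510000, -1.529744) = 0.012325
  p ← -1.400000 + (0.51/2)·(-0.254400 + 0.012325) = -1.461729
p(1.51) ≈ -1.4617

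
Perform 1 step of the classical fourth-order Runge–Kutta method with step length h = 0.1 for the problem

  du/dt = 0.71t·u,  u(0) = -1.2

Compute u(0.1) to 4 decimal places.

RK4: k1 = f(t_n, u_n); k2 = f(t_n + h/2, u_n + (h/2)·k1); k3 = f(t_n + h/2, u_n + (h/2)·k2); k4 = f(t_n + h, u_n + h·k3); u_{n+1} = u_n + (h/6)·(k1 + 2k2 + 2k3 + k4).
t=0.000000, u=-1.200000:
  k1 = f(0.000000, -1.200000) = 0.000000
  k2 = f(0.050000, -1.200000) = -0.042600
  k3 = f(0.050000, -1.202130) = -0.042676
  k4 = f(0.100000, -1.204268) = -0.085503
  u ← -1.200000 + (0.1/6)·(k1 + 2k2 + 2k3 + k4) = -1.204268
u(0.1) ≈ -1.2043

-1.2043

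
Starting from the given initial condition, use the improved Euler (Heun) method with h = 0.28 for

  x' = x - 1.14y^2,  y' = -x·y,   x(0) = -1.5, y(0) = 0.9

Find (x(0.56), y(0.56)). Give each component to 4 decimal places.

Heun on (x,y): k1 = f(t_n, state_n); k2 = f(t_n + h, state_n + h·k1); state_{n+1} = state_n + (h/2)·(k1 + k2).
0.000000: (-1.500000, 0.900000)
  k1 = (-2.423400, 1.350000)
  predictor → (-2.178552, 1.278000)
  k2 = (-4.040496, 2.784189)
  → (-2.404945, 1.478787)
0.280000: (-2.404945, 1.478787)
  k1 = (-4.897908, 3.556401)
  predictor → (-3.776360, 2.474579)
  k2 = (-10.757195, 9.344900)
  → (-4.596660, 3.284969)
(x(0.56), y(0.56)) ≈ (-4.5967, 3.2850)

-4.5967, 3.2850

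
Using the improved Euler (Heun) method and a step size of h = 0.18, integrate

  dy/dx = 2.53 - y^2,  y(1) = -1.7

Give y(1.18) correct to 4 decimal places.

Heun: k1 = f(x_n, y_n); k2 = f(x_n + h, y_n + h·k1); y_{n+1} = y_n + (h/2)·(k1 + k2).
x=1.000000, y=-1.700000:
  k1 = f(1.000000, -1.700000) = -0.360000
  k2 = f(1.180000, -1.764800) = -0.584519
  y ← -1.700000 + (0.18/2)·(-0.360000 + (-0.584519)) = -1.785007
y(1.18) ≈ -1.7850

-1.7850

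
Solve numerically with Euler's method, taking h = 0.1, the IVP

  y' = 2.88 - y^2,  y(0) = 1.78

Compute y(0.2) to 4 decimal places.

1.7325

Euler: y_{n+1} = y_n + h·f(x_n, y_n).
x=0.000000, y=1.780000: f=-0.288400 → y ← 1.780000 + 0.1·(-0.288400) = 1.751160
x=0.100000, y=1.751160: f=-0.186561 → y ← 1.751160 + 0.1·(-0.186561) = 1.732504
y(0.2) ≈ 1.7325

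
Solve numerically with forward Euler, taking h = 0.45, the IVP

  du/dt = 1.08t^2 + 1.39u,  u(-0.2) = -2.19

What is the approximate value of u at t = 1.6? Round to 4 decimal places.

Euler: u_{n+1} = u_n + h·f(t_n, u_n).
t=-0.200000, u=-2.190000: f=-3.000900 → u ← -2.190000 + 0.45·(-3.000900) = -3.540405
t=0.250000, u=-3.540405: f=-4.853663 → u ← -3.540405 + 0.45·(-4.853663) = -5.724553
t=0.700000, u=-5.724553: f=-7.427929 → u ← -5.724553 + 0.45·(-7.427929) = -9.067121
t=1.150000, u=-9.067121: f=-11.174999 → u ← -9.067121 + 0.45·(-11.174999) = -14.095871
u(1.6) ≈ -14.0959

-14.0959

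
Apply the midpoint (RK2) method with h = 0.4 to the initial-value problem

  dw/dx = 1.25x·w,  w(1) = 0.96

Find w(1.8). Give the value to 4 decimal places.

3.4944

Midpoint: k1 = f(x_n, w_n); k2 = f(x_n + h/2, w_n + (h/2)·k1); w_{n+1} = w_n + h·k2.
x=1.000000, w=0.960000:
  k1 = f(1.000000, 0.960000) = 1.200000
  k2 = f(1.200000, 1.200000) = 1.800000
  w ← 0.960000 + 0.4·1.800000 = 1.680000
x=1.400000, w=1.680000:
  k1 = f(1.400000, 1.680000) = 2.940000
  k2 = f(1.600000, 2.268000) = 4.536000
  w ← 1.680000 + 0.4·4.536000 = 3.494400
w(1.8) ≈ 3.4944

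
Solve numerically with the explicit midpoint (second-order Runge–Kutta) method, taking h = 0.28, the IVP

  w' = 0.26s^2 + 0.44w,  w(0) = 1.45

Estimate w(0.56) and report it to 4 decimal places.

1.8689

Midpoint: k1 = f(s_n, w_n); k2 = f(s_n + h/2, w_n + (h/2)·k1); w_{n+1} = w_n + h·k2.
s=0.000000, w=1.450000:
  k1 = f(0.000000, 1.450000) = 0.638000
  k2 = f(0.140000, 1.539320) = 0.682397
  w ← 1.450000 + 0.28·0.682397 = 1.641071
s=0.280000, w=1.641071:
  k1 = f(0.280000, 1.641071) = 0.742455
  k2 = f(0.420000, 1.745015) = 0.813671
  w ← 1.641071 + 0.28·0.813671 = 1.868899
w(0.56) ≈ 1.8689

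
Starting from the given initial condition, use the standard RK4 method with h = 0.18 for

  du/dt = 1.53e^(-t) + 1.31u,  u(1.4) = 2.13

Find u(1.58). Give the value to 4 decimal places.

RK4: k1 = f(t_n, u_n); k2 = f(t_n + h/2, u_n + (h/2)·k1); k3 = f(t_n + h/2, u_n + (h/2)·k2); k4 = f(t_n + h, u_n + h·k3); u_{n+1} = u_n + (h/6)·(k1 + 2k2 + 2k3 + k4).
t=1.400000, u=2.130000:
  k1 = f(1.400000, 2.130000) = 3.167593
  k2 = f(1.490000, 2.415083) = 3.508579
  k3 = f(1.490000, 2.445772) = 3.548782
  k4 = f(1.580000, 2.768781) = 3.942245
  u ← 2.130000 + (0.18/6)·(k1 + 2k2 + 2k3 + k4) = 2.766737
u(1.58) ≈ 2.7667

2.7667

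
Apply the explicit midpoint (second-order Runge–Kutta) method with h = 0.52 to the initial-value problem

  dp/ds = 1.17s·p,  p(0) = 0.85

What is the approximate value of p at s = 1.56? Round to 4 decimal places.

3.1138

Midpoint: k1 = f(s_n, p_n); k2 = f(s_n + h/2, p_n + (h/2)·k1); p_{n+1} = p_n + h·k2.
s=0.000000, p=0.850000:
  k1 = f(0.000000, 0.850000) = 0.000000
  k2 = f(0.260000, 0.850000) = 0.258570
  p ← 0.850000 + 0.52·0.258570 = 0.984456
s=0.520000, p=0.984456:
  k1 = f(0.520000, 0.984456) = 0.598943
  k2 = f(0.780000, 1.140182) = 1.040530
  p ← 0.984456 + 0.52·1.040530 = 1.525532
s=1.040000, p=1.525532:
  k1 = f(1.040000, 1.525532) = 1.856267
  k2 = f(1.300000, 2.008161) = 3.054413
  p ← 1.525532 + 0.52·3.054413 = 3.113827
p(1.56) ≈ 3.1138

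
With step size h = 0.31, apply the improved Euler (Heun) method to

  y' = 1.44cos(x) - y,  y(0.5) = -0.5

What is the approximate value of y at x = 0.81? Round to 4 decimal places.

-0.0800

Heun: k1 = f(x_n, y_n); k2 = f(x_n + h, y_n + h·k1); y_{n+1} = y_n + (h/2)·(k1 + k2).
x=0.500000, y=-0.500000:
  k1 = f(0.500000, -0.500000) = 1.763719
  k2 = f(0.810000, 0.046753) = 0.946125
  y ← -0.500000 + (0.31/2)·(1.763719 + 0.946125) = -0.079974
y(0.81) ≈ -0.0800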